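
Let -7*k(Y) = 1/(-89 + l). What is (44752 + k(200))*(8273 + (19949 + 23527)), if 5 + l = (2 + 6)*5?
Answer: 875399383493/378 ≈ 2.3159e+9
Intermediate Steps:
l = 35 (l = -5 + (2 + 6)*5 = -5 + 8*5 = -5 + 40 = 35)
k(Y) = 1/378 (k(Y) = -1/(7*(-89 + 35)) = -⅐/(-54) = -⅐*(-1/54) = 1/378)
(44752 + k(200))*(8273 + (19949 + 23527)) = (44752 + 1/378)*(8273 + (19949 + 23527)) = 16916257*(8273 + 43476)/378 = (16916257/378)*51749 = 875399383493/378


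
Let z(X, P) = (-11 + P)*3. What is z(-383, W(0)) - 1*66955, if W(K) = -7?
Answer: -67009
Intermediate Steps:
z(X, P) = -33 + 3*P
z(-383, W(0)) - 1*66955 = (-33 + 3*(-7)) - 1*66955 = (-33 - 21) - 66955 = -54 - 66955 = -67009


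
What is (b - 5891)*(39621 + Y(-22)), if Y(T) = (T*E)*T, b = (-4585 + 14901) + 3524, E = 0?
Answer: 314947329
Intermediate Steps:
b = 13840 (b = 10316 + 3524 = 13840)
Y(T) = 0 (Y(T) = (T*0)*T = 0*T = 0)
(b - 5891)*(39621 + Y(-22)) = (13840 - 5891)*(39621 + 0) = 7949*39621 = 314947329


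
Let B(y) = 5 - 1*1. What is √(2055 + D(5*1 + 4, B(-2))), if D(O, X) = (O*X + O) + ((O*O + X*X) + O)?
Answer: √2206 ≈ 46.968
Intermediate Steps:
B(y) = 4 (B(y) = 5 - 1 = 4)
D(O, X) = O² + X² + 2*O + O*X (D(O, X) = (O + O*X) + ((O² + X²) + O) = (O + O*X) + (O + O² + X²) = O² + X² + 2*O + O*X)
√(2055 + D(5*1 + 4, B(-2))) = √(2055 + ((5*1 + 4)² + 4² + 2*(5*1 + 4) + (5*1 + 4)*4)) = √(2055 + ((5 + 4)² + 16 + 2*(5 + 4) + (5 + 4)*4)) = √(2055 + (9² + 16 + 2*9 + 9*4)) = √(2055 + (81 + 16 + 18 + 36)) = √(2055 + 151) = √2206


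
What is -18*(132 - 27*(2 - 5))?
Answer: -3834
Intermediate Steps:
-18*(132 - 27*(2 - 5)) = -18*(132 - 27*(-3)) = -18*(132 + 81) = -18*213 = -3834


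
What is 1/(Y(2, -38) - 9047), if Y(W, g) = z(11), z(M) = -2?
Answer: -1/9049 ≈ -0.00011051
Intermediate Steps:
Y(W, g) = -2
1/(Y(2, -38) - 9047) = 1/(-2 - 9047) = 1/(-9049) = -1/9049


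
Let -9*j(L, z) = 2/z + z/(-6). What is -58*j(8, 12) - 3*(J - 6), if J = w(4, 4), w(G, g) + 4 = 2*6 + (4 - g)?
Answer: -481/27 ≈ -17.815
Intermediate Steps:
w(G, g) = 12 - g (w(G, g) = -4 + (2*6 + (4 - g)) = -4 + (12 + (4 - g)) = -4 + (16 - g) = 12 - g)
j(L, z) = -2/(9*z) + z/54 (j(L, z) = -(2/z + z/(-6))/9 = -(2/z + z*(-1/6))/9 = -(2/z - z/6)/9 = -2/(9*z) + z/54)
J = 8 (J = 12 - 1*4 = 12 - 4 = 8)
-58*j(8, 12) - 3*(J - 6) = -29*(-12 + 12**2)/(27*12) - 3*(8 - 6) = -29*(-12 + 144)/(27*12) - 3*2 = -29*132/(27*12) - 6 = -58*11/54 - 6 = -319/27 - 6 = -481/27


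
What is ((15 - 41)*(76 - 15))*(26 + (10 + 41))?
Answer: -122122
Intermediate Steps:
((15 - 41)*(76 - 15))*(26 + (10 + 41)) = (-26*61)*(26 + 51) = -1586*77 = -122122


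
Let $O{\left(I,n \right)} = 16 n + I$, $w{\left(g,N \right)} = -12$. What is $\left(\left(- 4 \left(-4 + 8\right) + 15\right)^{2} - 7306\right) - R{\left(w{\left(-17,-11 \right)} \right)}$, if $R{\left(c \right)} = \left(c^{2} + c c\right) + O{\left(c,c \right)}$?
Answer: $-7389$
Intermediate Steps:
$O{\left(I,n \right)} = I + 16 n$
$R{\left(c \right)} = 2 c^{2} + 17 c$ ($R{\left(c \right)} = \left(c^{2} + c c\right) + \left(c + 16 c\right) = \left(c^{2} + c^{2}\right) + 17 c = 2 c^{2} + 17 c$)
$\left(\left(- 4 \left(-4 + 8\right) + 15\right)^{2} - 7306\right) - R{\left(w{\left(-17,-11 \right)} \right)} = \left(\left(- 4 \left(-4 + 8\right) + 15\right)^{2} - 7306\right) - - 12 \left(17 + 2 \left(-12\right)\right) = \left(\left(\left(-4\right) 4 + 15\right)^{2} - 7306\right) - - 12 \left(17 - 24\right) = \left(\left(-16 + 15\right)^{2} - 7306\right) - \left(-12\right) \left(-7\right) = \left(\left(-1\right)^{2} - 7306\right) - 84 = \left(1 - 7306\right) - 84 = -7305 - 84 = -7389$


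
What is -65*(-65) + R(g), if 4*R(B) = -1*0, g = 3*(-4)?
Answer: 4225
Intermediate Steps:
g = -12
R(B) = 0 (R(B) = (-1*0)/4 = (¼)*0 = 0)
-65*(-65) + R(g) = -65*(-65) + 0 = 4225 + 0 = 4225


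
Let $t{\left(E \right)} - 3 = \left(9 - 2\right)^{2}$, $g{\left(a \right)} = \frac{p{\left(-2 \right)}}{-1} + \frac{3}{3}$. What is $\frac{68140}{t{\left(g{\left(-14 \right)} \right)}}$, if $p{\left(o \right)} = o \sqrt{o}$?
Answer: $\frac{17035}{13} \approx 1310.4$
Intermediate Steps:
$p{\left(o \right)} = o^{\frac{3}{2}}$
$g{\left(a \right)} = 1 + 2 i \sqrt{2}$ ($g{\left(a \right)} = \frac{\left(-2\right)^{\frac{3}{2}}}{-1} + \frac{3}{3} = - 2 i \sqrt{2} \left(-1\right) + 3 \cdot \frac{1}{3} = 2 i \sqrt{2} + 1 = 1 + 2 i \sqrt{2}$)
$t{\left(E \right)} = 52$ ($t{\left(E \right)} = 3 + \left(9 - 2\right)^{2} = 3 + 7^{2} = 3 + 49 = 52$)
$\frac{68140}{t{\left(g{\left(-14 \right)} \right)}} = \frac{68140}{52} = 68140 \cdot \frac{1}{52} = \frac{17035}{13}$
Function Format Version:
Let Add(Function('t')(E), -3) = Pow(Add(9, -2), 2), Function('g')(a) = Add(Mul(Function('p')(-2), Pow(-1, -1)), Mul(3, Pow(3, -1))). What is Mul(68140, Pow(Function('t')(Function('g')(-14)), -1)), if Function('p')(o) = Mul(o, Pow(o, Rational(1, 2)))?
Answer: Rational(17035, 13) ≈ 1310.4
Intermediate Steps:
Function('p')(o) = Pow(o, Rational(3, 2))
Function('g')(a) = Add(1, Mul(2, I, Pow(2, Rational(1, 2)))) (Function('g')(a) = Add(Mul(Pow(-2, Rational(3, 2)), Pow(-1, -1)), Mul(3, Pow(3, -1))) = Add(Mul(Mul(-2, I, Pow(2, Rational(1, 2))), -1), Mul(3, Rational(1, 3))) = Add(Mul(2, I, Pow(2, Rational(1, 2))), 1) = Add(1, Mul(2, I, Pow(2, Rational(1, 2)))))
Function('t')(E) = 52 (Function('t')(E) = Add(3, Pow(Add(9, -2), 2)) = Add(3, Pow(7, 2)) = Add(3, 49) = 52)
Mul(68140, Pow(Function('t')(Function('g')(-14)), -1)) = Mul(68140, Pow(52, -1)) = Mul(68140, Rational(1, 52)) = Rational(17035, 13)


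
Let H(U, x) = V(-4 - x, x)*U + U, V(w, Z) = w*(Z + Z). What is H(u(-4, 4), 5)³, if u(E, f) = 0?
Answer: 0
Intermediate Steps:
V(w, Z) = 2*Z*w (V(w, Z) = w*(2*Z) = 2*Z*w)
H(U, x) = U + 2*U*x*(-4 - x) (H(U, x) = (2*x*(-4 - x))*U + U = 2*U*x*(-4 - x) + U = U + 2*U*x*(-4 - x))
H(u(-4, 4), 5)³ = (-1*0*(-1 + 2*5*(4 + 5)))³ = (-1*0*(-1 + 2*5*9))³ = (-1*0*(-1 + 90))³ = (-1*0*89)³ = 0³ = 0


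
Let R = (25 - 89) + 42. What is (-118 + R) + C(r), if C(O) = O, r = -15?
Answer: -155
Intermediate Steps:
R = -22 (R = -64 + 42 = -22)
(-118 + R) + C(r) = (-118 - 22) - 15 = -140 - 15 = -155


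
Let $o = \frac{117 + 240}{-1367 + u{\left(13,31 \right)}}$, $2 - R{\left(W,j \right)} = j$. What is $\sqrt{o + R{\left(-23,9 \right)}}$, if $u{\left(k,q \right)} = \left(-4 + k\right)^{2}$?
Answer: $\frac{7 i \sqrt{245626}}{1286} \approx 2.6977 i$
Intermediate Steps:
$R{\left(W,j \right)} = 2 - j$
$o = - \frac{357}{1286}$ ($o = \frac{117 + 240}{-1367 + \left(-4 + 13\right)^{2}} = \frac{357}{-1367 + 9^{2}} = \frac{357}{-1367 + 81} = \frac{357}{-1286} = 357 \left(- \frac{1}{1286}\right) = - \frac{357}{1286} \approx -0.27761$)
$\sqrt{o + R{\left(-23,9 \right)}} = \sqrt{- \frac{357}{1286} + \left(2 - 9\right)} = \sqrt{- \frac{357}{1286} - 7} = \sqrt{- \frac{9359}{1286}} = \frac{7 i \sqrt{245626}}{1286}$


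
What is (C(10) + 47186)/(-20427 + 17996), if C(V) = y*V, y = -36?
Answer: -3602/187 ≈ -19.262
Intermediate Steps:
C(V) = -36*V
(C(10) + 47186)/(-20427 + 17996) = (-36*10 + 47186)/(-20427 + 17996) = (-360 + 47186)/(-2431) = 46826*(-1/2431) = -3602/187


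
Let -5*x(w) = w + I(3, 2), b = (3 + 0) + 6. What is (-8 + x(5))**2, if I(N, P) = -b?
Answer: 1296/25 ≈ 51.840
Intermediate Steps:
b = 9 (b = 3 + 6 = 9)
I(N, P) = -9 (I(N, P) = -1*9 = -9)
x(w) = 9/5 - w/5 (x(w) = -(w - 9)/5 = -(-9 + w)/5 = 9/5 - w/5)
(-8 + x(5))**2 = (-8 + (9/5 - 1/5*5))**2 = (-8 + (9/5 - 1))**2 = (-8 + 4/5)**2 = (-36/5)**2 = 1296/25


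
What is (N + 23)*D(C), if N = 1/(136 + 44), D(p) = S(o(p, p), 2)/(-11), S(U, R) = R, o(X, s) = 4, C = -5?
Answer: -4141/990 ≈ -4.1828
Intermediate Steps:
D(p) = -2/11 (D(p) = 2/(-11) = 2*(-1/11) = -2/11)
N = 1/180 ≈ 0.0055556
(N + 23)*D(C) = (1/180 + 23)*(-2/11) = (4141/180)*(-2/11) = -4141/990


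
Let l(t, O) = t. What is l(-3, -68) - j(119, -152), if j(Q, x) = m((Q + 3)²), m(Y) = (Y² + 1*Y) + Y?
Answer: -221563227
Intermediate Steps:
m(Y) = Y² + 2*Y (m(Y) = (Y² + Y) + Y = (Y + Y²) + Y = Y² + 2*Y)
j(Q, x) = (3 + Q)²*(2 + (3 + Q)²) (j(Q, x) = (Q + 3)²*(2 + (Q + 3)²) = (3 + Q)²*(2 + (3 + Q)²))
l(-3, -68) - j(119, -152) = -3 - (3 + 119)²*(2 + (3 + 119)²) = -3 - 122²*(2 + 122²) = -3 - 14884*(2 + 14884) = -3 - 14884*14886 = -3 - 1*221563224 = -3 - 221563224 = -221563227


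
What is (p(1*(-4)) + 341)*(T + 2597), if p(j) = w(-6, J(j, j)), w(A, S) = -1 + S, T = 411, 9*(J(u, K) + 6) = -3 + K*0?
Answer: 3011008/3 ≈ 1.0037e+6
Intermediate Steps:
J(u, K) = -19/3 (J(u, K) = -6 + (-3 + K*0)/9 = -6 + (-3 + 0)/9 = -6 + (⅑)*(-3) = -6 - ⅓ = -19/3)
p(j) = -22/3 (p(j) = -1 - 19/3 = -22/3)
(p(1*(-4)) + 341)*(T + 2597) = (-22/3 + 341)*(411 + 2597) = (1001/3)*3008 = 3011008/3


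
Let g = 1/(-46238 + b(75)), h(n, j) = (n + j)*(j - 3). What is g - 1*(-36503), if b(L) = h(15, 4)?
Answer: 1687132156/46219 ≈ 36503.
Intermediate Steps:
h(n, j) = (-3 + j)*(j + n) (h(n, j) = (j + n)*(-3 + j) = (-3 + j)*(j + n))
b(L) = 19 (b(L) = 4² - 3*4 - 3*15 + 4*15 = 16 - 12 - 45 + 60 = 19)
g = -1/46219 (g = 1/(-46238 + 19) = 1/(-46219) = -1/46219 ≈ -2.1636e-5)
g - 1*(-36503) = -1/46219 - 1*(-36503) = -1/46219 + 36503 = 1687132156/46219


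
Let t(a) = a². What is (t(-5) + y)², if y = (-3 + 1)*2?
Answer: 441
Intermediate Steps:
y = -4 (y = -2*2 = -4)
(t(-5) + y)² = ((-5)² - 4)² = (25 - 4)² = 21² = 441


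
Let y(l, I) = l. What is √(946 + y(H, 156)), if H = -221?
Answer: 5*√29 ≈ 26.926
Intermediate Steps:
√(946 + y(H, 156)) = √(946 - 221) = √725 = 5*√29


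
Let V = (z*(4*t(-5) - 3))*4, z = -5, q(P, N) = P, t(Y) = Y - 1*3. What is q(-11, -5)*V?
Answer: -7700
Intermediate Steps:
t(Y) = -3 + Y (t(Y) = Y - 3 = -3 + Y)
V = 700 (V = -5*(4*(-3 - 5) - 3)*4 = -5*(4*(-8) - 3)*4 = -5*(-32 - 3)*4 = -5*(-35)*4 = 175*4 = 700)
q(-11, -5)*V = -11*700 = -7700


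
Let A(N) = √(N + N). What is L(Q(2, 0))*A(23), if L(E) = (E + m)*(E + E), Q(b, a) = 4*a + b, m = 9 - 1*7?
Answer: 16*√46 ≈ 108.52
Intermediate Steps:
m = 2 (m = 9 - 7 = 2)
Q(b, a) = b + 4*a
A(N) = √2*√N (A(N) = √(2*N) = √2*√N)
L(E) = 2*E*(2 + E) (L(E) = (E + 2)*(E + E) = (2 + E)*(2*E) = 2*E*(2 + E))
L(Q(2, 0))*A(23) = (2*(2 + 4*0)*(2 + (2 + 4*0)))*(√2*√23) = (2*(2 + 0)*(2 + (2 + 0)))*√46 = (2*2*(2 + 2))*√46 = (2*2*4)*√46 = 16*√46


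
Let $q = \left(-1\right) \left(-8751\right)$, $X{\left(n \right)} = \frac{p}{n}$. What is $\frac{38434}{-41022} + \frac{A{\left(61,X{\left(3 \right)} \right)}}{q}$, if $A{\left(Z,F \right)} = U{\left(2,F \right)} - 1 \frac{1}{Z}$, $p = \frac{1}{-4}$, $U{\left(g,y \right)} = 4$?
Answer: $- \frac{3417753938}{3649665807} \approx -0.93646$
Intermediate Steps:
$p = - \frac{1}{4} \approx -0.25$
$X{\left(n \right)} = - \frac{1}{4 n}$
$q = 8751$
$A{\left(Z,F \right)} = 4 - \frac{1}{Z}$ ($A{\left(Z,F \right)} = 4 - 1 \frac{1}{Z} = 4 - \frac{1}{Z}$)
$\frac{38434}{-41022} + \frac{A{\left(61,X{\left(3 \right)} \right)}}{q} = \frac{38434}{-41022} + \frac{4 - \frac{1}{61}}{8751} = 38434 \left(- \frac{1}{41022}\right) + \left(4 - \frac{1}{61}\right) \frac{1}{8751} = - \frac{19217}{20511} + \left(4 - \frac{1}{61}\right) \frac{1}{8751} = - \frac{19217}{20511} + \frac{243}{61} \cdot \frac{1}{8751} = - \frac{19217}{20511} + \frac{81}{177937} = - \frac{3417753938}{3649665807}$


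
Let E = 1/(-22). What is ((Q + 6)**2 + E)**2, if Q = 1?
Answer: 1159929/484 ≈ 2396.5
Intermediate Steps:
E = -1/22 ≈ -0.045455
((Q + 6)**2 + E)**2 = ((1 + 6)**2 - 1/22)**2 = (7**2 - 1/22)**2 = (49 - 1/22)**2 = (1077/22)**2 = 1159929/484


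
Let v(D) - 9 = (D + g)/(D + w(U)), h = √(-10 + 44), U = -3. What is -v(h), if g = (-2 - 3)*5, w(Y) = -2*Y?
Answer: 83 - 31*√34/2 ≈ -7.3798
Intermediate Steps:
h = √34 ≈ 5.8309
g = -25 (g = -5*5 = -25)
v(D) = 9 + (-25 + D)/(6 + D) (v(D) = 9 + (D - 25)/(D - 2*(-3)) = 9 + (-25 + D)/(D + 6) = 9 + (-25 + D)/(6 + D))
-v(h) = -(29 + 10*√34)/(6 + √34)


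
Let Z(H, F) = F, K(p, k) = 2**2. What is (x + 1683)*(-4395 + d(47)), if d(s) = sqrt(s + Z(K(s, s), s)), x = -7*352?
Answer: 3432495 - 781*sqrt(94) ≈ 3.4249e+6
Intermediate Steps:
K(p, k) = 4
x = -2464
d(s) = sqrt(2)*sqrt(s) (d(s) = sqrt(s + s) = sqrt(2*s) = sqrt(2)*sqrt(s))
(x + 1683)*(-4395 + d(47)) = (-2464 + 1683)*(-4395 + sqrt(2)*sqrt(47)) = -781*(-4395 + sqrt(94)) = 3432495 - 781*sqrt(94)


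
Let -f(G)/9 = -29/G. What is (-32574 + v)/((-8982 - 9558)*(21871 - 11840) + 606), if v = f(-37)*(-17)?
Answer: 1897/10870526 ≈ 0.00017451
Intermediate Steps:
f(G) = 261/G (f(G) = -(-261)/G = 261/G)
v = 4437/37 (v = (261/(-37))*(-17) = (261*(-1/37))*(-17) = -261/37*(-17) = 4437/37 ≈ 119.92)
(-32574 + v)/((-8982 - 9558)*(21871 - 11840) + 606) = (-32574 + 4437/37)/((-8982 - 9558)*(21871 - 11840) + 606) = -1200801/(37*(-18540*10031 + 606)) = -1200801/(37*(-185974740 + 606)) = -1200801/37/(-185974134) = -1200801/37*(-1/185974134) = 1897/10870526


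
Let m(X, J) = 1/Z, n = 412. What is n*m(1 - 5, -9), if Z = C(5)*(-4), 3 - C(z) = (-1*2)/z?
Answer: -515/17 ≈ -30.294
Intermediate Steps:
C(z) = 3 + 2/z (C(z) = 3 - (-1*2)/z = 3 - (-2)/z = 3 + 2/z)
Z = -68/5 (Z = (3 + 2/5)*(-4) = (3 + 2*(⅕))*(-4) = (3 + ⅖)*(-4) = (17/5)*(-4) = -68/5 ≈ -13.600)
m(X, J) = -5/68 (m(X, J) = 1/(-68/5) = -5/68)
n*m(1 - 5, -9) = 412*(-5/68) = -515/17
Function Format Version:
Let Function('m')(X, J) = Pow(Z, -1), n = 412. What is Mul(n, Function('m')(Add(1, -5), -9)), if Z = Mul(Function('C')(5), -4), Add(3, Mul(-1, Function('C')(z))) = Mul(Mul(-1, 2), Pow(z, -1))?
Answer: Rational(-515, 17) ≈ -30.294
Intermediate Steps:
Function('C')(z) = Add(3, Mul(2, Pow(z, -1))) (Function('C')(z) = Add(3, Mul(-1, Mul(Mul(-1, 2), Pow(z, -1)))) = Add(3, Mul(-1, Mul(-2, Pow(z, -1)))) = Add(3, Mul(2, Pow(z, -1))))
Z = Rational(-68, 5) (Z = Mul(Add(3, Mul(2, Pow(5, -1))), -4) = Mul(Add(3, Mul(2, Rational(1, 5))), -4) = Mul(Add(3, Rational(2, 5)), -4) = Mul(Rational(17, 5), -4) = Rational(-68, 5) ≈ -13.600)
Function('m')(X, J) = Rational(-5, 68) (Function('m')(X, J) = Pow(Rational(-68, 5), -1) = Rational(-5, 68))
Mul(n, Function('m')(Add(1, -5), -9)) = Mul(412, Rational(-5, 68)) = Rational(-515, 17)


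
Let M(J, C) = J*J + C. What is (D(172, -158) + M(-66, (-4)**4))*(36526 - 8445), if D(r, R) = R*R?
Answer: 830523656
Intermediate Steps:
D(r, R) = R**2
M(J, C) = C + J**2 (M(J, C) = J**2 + C = C + J**2)
(D(172, -158) + M(-66, (-4)**4))*(36526 - 8445) = ((-158)**2 + ((-4)**4 + (-66)**2))*(36526 - 8445) = (24964 + (256 + 4356))*28081 = (24964 + 4612)*28081 = 29576*28081 = 830523656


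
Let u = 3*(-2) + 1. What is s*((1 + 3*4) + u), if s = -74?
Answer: -592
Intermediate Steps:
u = -5 (u = -6 + 1 = -5)
s*((1 + 3*4) + u) = -74*((1 + 3*4) - 5) = -74*((1 + 12) - 5) = -74*(13 - 5) = -74*8 = -592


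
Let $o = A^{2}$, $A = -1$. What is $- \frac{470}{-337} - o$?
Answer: $\frac{133}{337} \approx 0.39466$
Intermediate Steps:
$o = 1$ ($o = \left(-1\right)^{2} = 1$)
$- \frac{470}{-337} - o = - \frac{470}{-337} - 1 = \left(-470\right) \left(- \frac{1}{337}\right) - 1 = \frac{470}{337} - 1 = \frac{133}{337}$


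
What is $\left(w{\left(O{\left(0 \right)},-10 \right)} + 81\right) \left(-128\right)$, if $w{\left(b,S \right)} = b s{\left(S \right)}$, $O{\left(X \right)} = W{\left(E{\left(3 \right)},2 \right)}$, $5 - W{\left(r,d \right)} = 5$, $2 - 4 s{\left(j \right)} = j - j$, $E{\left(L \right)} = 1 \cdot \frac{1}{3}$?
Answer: $-10368$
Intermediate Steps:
$E{\left(L \right)} = \frac{1}{3}$ ($E{\left(L \right)} = 1 \cdot \frac{1}{3} = \frac{1}{3}$)
$s{\left(j \right)} = \frac{1}{2}$ ($s{\left(j \right)} = \frac{1}{2} - \frac{j - j}{4} = \frac{1}{2} - 0 = \frac{1}{2} + 0 = \frac{1}{2}$)
$W{\left(r,d \right)} = 0$ ($W{\left(r,d \right)} = 5 - 5 = 0$)
$O{\left(X \right)} = 0$
$w{\left(b,S \right)} = \frac{b}{2}$ ($w{\left(b,S \right)} = b \frac{1}{2} = \frac{b}{2}$)
$\left(w{\left(O{\left(0 \right)},-10 \right)} + 81\right) \left(-128\right) = \left(\frac{1}{2} \cdot 0 + 81\right) \left(-128\right) = \left(0 + 81\right) \left(-128\right) = 81 \left(-128\right) = -10368$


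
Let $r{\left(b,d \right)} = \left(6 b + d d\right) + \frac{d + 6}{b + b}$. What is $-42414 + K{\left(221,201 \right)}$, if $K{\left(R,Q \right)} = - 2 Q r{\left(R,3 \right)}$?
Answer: $- \frac{127979373}{221} \approx -5.7909 \cdot 10^{5}$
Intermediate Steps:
$r{\left(b,d \right)} = d^{2} + 6 b + \frac{6 + d}{2 b}$ ($r{\left(b,d \right)} = \left(6 b + d^{2}\right) + \frac{6 + d}{2 b} = \left(d^{2} + 6 b\right) + \left(6 + d\right) \frac{1}{2 b} = \left(d^{2} + 6 b\right) + \frac{6 + d}{2 b} = d^{2} + 6 b + \frac{6 + d}{2 b}$)
$K{\left(R,Q \right)} = - \frac{2 Q \left(\frac{9}{2} + R \left(9 + 6 R\right)\right)}{R}$ ($K{\left(R,Q \right)} = - 2 Q \frac{3 + \frac{1}{2} \cdot 3 + R \left(3^{2} + 6 R\right)}{R} = - 2 Q \frac{3 + \frac{3}{2} + R \left(9 + 6 R\right)}{R} = - 2 Q \frac{\frac{9}{2} + R \left(9 + 6 R\right)}{R} = - \frac{2 Q \left(\frac{9}{2} + R \left(9 + 6 R\right)\right)}{R}$)
$-42414 + K{\left(221,201 \right)} = -42414 - \left(3618 + 533052 + \frac{1809}{221}\right) = -42414 - \left(536670 + \frac{1809}{221}\right) = -42414 - \frac{118605879}{221} = - \frac{127979373}{221}$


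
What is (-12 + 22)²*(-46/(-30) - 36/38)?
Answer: 3340/57 ≈ 58.596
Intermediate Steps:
(-12 + 22)²*(-46/(-30) - 36/38) = 10²*(-46*(-1/30) - 36*1/38) = 100*(23/15 - 18/19) = 100*(167/285) = 3340/57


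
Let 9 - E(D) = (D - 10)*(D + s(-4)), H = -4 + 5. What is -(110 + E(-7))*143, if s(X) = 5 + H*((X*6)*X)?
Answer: -245531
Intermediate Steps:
H = 1
s(X) = 5 + 6*X² (s(X) = 5 + 1*((X*6)*X) = 5 + 1*((6*X)*X) = 5 + 1*(6*X²) = 5 + 6*X²)
E(D) = 9 - (-10 + D)*(101 + D) (E(D) = 9 - (D - 10)*(D + (5 + 6*(-4)²)) = 9 - (-10 + D)*(D + (5 + 6*16)) = 9 - (-10 + D)*(D + (5 + 96)) = 9 - (-10 + D)*(D + 101) = 9 - (-10 + D)*(101 + D))
-(110 + E(-7))*143 = -(110 + (1019 - 1*(-7)² - 91*(-7)))*143 = -(110 + (1019 - 1*49 + 637))*143 = -(110 + (1019 - 49 + 637))*143 = -(110 + 1607)*143 = -1717*143 = -1*245531 = -245531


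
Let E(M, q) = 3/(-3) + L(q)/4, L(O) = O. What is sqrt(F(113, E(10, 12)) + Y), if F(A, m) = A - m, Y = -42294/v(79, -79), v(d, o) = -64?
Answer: sqrt(49398)/8 ≈ 27.782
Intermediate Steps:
Y = 21147/32 (Y = -42294/(-64) = -42294*(-1/64) = 21147/32 ≈ 660.84)
E(M, q) = -1 + q/4 (E(M, q) = 3/(-3) + q/4 = 3*(-1/3) + q*(1/4) = -1 + q/4)
sqrt(F(113, E(10, 12)) + Y) = sqrt((113 - (-1 + (1/4)*12)) + 21147/32) = sqrt((113 - (-1 + 3)) + 21147/32) = sqrt((113 - 1*2) + 21147/32) = sqrt((113 - 2) + 21147/32) = sqrt(111 + 21147/32) = sqrt(24699/32) = sqrt(49398)/8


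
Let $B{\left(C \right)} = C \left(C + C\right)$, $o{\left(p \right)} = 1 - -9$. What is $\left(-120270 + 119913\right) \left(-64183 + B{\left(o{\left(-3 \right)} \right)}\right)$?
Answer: $22841931$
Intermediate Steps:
$o{\left(p \right)} = 10$ ($o{\left(p \right)} = 1 + 9 = 10$)
$B{\left(C \right)} = 2 C^{2}$ ($B{\left(C \right)} = C 2 C = 2 C^{2}$)
$\left(-120270 + 119913\right) \left(-64183 + B{\left(o{\left(-3 \right)} \right)}\right) = \left(-120270 + 119913\right) \left(-64183 + 2 \cdot 10^{2}\right) = - 357 \left(-64183 + 2 \cdot 100\right) = - 357 \left(-64183 + 200\right) = \left(-357\right) \left(-63983\right) = 22841931$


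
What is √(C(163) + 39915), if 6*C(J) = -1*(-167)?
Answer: √1437942/6 ≈ 199.86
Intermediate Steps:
C(J) = 167/6 (C(J) = (-1*(-167))/6 = (⅙)*167 = 167/6)
√(C(163) + 39915) = √(167/6 + 39915) = √(239657/6) = √1437942/6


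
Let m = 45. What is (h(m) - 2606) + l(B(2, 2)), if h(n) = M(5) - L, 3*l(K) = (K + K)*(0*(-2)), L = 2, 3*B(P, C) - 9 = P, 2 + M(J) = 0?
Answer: -2610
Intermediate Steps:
M(J) = -2 (M(J) = -2 + 0 = -2)
B(P, C) = 3 + P/3
l(K) = 0 (l(K) = ((K + K)*(0*(-2)))/3 = ((2*K)*0)/3 = (⅓)*0 = 0)
h(n) = -4 (h(n) = -2 - 1*2 = -2 - 2 = -4)
(h(m) - 2606) + l(B(2, 2)) = (-4 - 2606) + 0 = -2610 + 0 = -2610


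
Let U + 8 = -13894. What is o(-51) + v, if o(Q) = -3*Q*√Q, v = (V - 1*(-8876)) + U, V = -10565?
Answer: -15591 + 153*I*√51 ≈ -15591.0 + 1092.6*I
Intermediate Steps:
U = -13902 (U = -8 - 13894 = -13902)
v = -15591 (v = (-10565 - 1*(-8876)) - 13902 = (-10565 + 8876) - 13902 = -1689 - 13902 = -15591)
o(Q) = -3*Q^(3/2)
o(-51) + v = -(-153)*I*√51 - 15591 = 153*I*√51 - 15591 = -15591 + 153*I*√51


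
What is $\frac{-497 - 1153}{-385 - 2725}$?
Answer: $\frac{165}{311} \approx 0.53055$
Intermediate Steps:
$\frac{-497 - 1153}{-385 - 2725} = - \frac{1650}{-3110} = \left(-1650\right) \left(- \frac{1}{3110}\right) = \frac{165}{311}$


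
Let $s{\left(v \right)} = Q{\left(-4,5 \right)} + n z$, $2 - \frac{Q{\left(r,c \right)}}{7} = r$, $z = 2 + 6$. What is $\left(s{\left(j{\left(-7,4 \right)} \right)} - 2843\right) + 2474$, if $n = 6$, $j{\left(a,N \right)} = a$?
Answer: $-279$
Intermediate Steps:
$z = 8$
$Q{\left(r,c \right)} = 14 - 7 r$
$s{\left(v \right)} = 90$ ($s{\left(v \right)} = \left(14 - -28\right) + 6 \cdot 8 = \left(14 + 28\right) + 48 = 42 + 48 = 90$)
$\left(s{\left(j{\left(-7,4 \right)} \right)} - 2843\right) + 2474 = \left(90 - 2843\right) + 2474 = -2753 + 2474 = -279$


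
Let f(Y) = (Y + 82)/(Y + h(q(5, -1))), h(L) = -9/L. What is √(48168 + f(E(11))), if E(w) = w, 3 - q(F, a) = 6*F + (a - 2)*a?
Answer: √615162282/113 ≈ 219.49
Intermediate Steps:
q(F, a) = 3 - 6*F - a*(-2 + a) (q(F, a) = 3 - (6*F + (a - 2)*a) = 3 - (6*F + (-2 + a)*a) = 3 - (6*F + a*(-2 + a)) = 3 + (-6*F - a*(-2 + a)) = 3 - 6*F - a*(-2 + a))
f(Y) = (82 + Y)/(3/10 + Y) (f(Y) = (Y + 82)/(Y - 9/(3 - 1*(-1)² - 6*5 + 2*(-1))) = (82 + Y)/(Y - 9/(3 - 1*1 - 30 - 2)) = (82 + Y)/(Y - 9/(3 - 1 - 30 - 2)) = (82 + Y)/(Y - 9/(-30)) = (82 + Y)/(Y - 9*(-1/30)) = (82 + Y)/(Y + 3/10) = (82 + Y)/(3/10 + Y))
√(48168 + f(E(11))) = √(48168 + 10*(82 + 11)/(3 + 10*11)) = √(48168 + 10*93/(3 + 110)) = √(48168 + 10*93/113) = √(48168 + 10*(1/113)*93) = √(48168 + 930/113) = √(5443914/113) = √615162282/113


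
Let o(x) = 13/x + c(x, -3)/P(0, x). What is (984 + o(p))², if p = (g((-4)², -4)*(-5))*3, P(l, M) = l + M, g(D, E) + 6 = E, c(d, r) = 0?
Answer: 21789597769/22500 ≈ 9.6843e+5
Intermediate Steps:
g(D, E) = -6 + E
P(l, M) = M + l
p = 150 (p = ((-6 - 4)*(-5))*3 = -10*(-5)*3 = 50*3 = 150)
o(x) = 13/x (o(x) = 13/x + 0/(x + 0) = 13/x + 0/x = 13/x + 0 = 13/x)
(984 + o(p))² = (984 + 13/150)² = (147613/150)² = 21789597769/22500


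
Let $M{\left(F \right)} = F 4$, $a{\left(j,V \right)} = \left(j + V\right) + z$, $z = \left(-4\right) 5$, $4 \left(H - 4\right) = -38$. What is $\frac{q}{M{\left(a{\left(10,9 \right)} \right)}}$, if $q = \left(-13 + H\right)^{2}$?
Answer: $- \frac{1369}{16} \approx -85.563$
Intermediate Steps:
$H = - \frac{11}{2}$ ($H = 4 + \frac{1}{4} \left(-38\right) = 4 - \frac{19}{2} = - \frac{11}{2} \approx -5.5$)
$z = -20$
$a{\left(j,V \right)} = -20 + V + j$ ($a{\left(j,V \right)} = \left(j + V\right) - 20 = \left(V + j\right) - 20 = -20 + V + j$)
$M{\left(F \right)} = 4 F$
$q = \frac{1369}{4}$ ($q = \left(-13 - \frac{11}{2}\right)^{2} = \left(- \frac{37}{2}\right)^{2} = \frac{1369}{4} \approx 342.25$)
$\frac{q}{M{\left(a{\left(10,9 \right)} \right)}} = \frac{1369}{4 \cdot 4 \left(-20 + 9 + 10\right)} = \frac{1369}{4 \cdot 4 \left(-1\right)} = \frac{1369}{4 \left(-4\right)} = \frac{1369}{4} \left(- \frac{1}{4}\right) = - \frac{1369}{16}$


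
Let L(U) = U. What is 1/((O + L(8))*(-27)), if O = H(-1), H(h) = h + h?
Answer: -1/162 ≈ -0.0061728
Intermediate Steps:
H(h) = 2*h
O = -2 (O = 2*(-1) = -2)
1/((O + L(8))*(-27)) = 1/((-2 + 8)*(-27)) = 1/(6*(-27)) = 1/(-162) = -1/162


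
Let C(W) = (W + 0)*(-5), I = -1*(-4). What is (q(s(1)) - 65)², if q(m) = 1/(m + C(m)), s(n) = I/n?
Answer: 1083681/256 ≈ 4233.1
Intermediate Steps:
I = 4
s(n) = 4/n
C(W) = -5*W (C(W) = W*(-5) = -5*W)
q(m) = -1/(4*m) (q(m) = 1/(m - 5*m) = 1/(-4*m) = -1/(4*m))
(q(s(1)) - 65)² = (-1/(4*(4/1)) - 65)² = (-1/(4*(4*1)) - 65)² = (-¼/4 - 65)² = (-¼*¼ - 65)² = (-1/16 - 65)² = (-1041/16)² = 1083681/256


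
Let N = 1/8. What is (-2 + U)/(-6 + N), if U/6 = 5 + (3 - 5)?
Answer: -128/47 ≈ -2.7234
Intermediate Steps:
N = 1/8 ≈ 0.12500
U = 18 (U = 6*(5 + (3 - 5)) = 6*(5 - 2) = 6*3 = 18)
(-2 + U)/(-6 + N) = (-2 + 18)/(-6 + 1/8) = 16/(-47/8) = -8/47*16 = -128/47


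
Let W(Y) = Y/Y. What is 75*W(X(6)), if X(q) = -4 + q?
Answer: 75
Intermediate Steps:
W(Y) = 1
75*W(X(6)) = 75*1 = 75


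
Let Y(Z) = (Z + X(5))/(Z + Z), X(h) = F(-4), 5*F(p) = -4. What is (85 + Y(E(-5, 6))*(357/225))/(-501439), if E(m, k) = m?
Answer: -322201/1880396250 ≈ -0.00017135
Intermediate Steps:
F(p) = -⅘ (F(p) = (⅕)*(-4) = -⅘)
X(h) = -⅘
Y(Z) = (-⅘ + Z)/(2*Z) (Y(Z) = (Z - ⅘)/(Z + Z) = (-⅘ + Z)/((2*Z)) = (-⅘ + Z)*(1/(2*Z)) = (-⅘ + Z)/(2*Z))
(85 + Y(E(-5, 6))*(357/225))/(-501439) = (85 + ((⅒)*(-4 + 5*(-5))/(-5))*(357/225))/(-501439) = (85 + ((⅒)*(-⅕)*(-4 - 25))*(357*(1/225)))*(-1/501439) = (85 + ((⅒)*(-⅕)*(-29))*(119/75))*(-1/501439) = (85 + (29/50)*(119/75))*(-1/501439) = (85 + 3451/3750)*(-1/501439) = (322201/3750)*(-1/501439) = -322201/1880396250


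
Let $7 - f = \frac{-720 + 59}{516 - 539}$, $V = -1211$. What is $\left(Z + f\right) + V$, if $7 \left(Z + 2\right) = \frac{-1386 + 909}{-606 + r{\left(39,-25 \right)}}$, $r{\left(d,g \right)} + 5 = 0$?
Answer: $- \frac{121451552}{98371} \approx -1234.6$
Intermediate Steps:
$r{\left(d,g \right)} = -5$ ($r{\left(d,g \right)} = -5 + 0 = -5$)
$f = - \frac{500}{23}$ ($f = 7 - \frac{-720 + 59}{516 - 539} = 7 - - \frac{661}{-23} = 7 - \left(-661\right) \left(- \frac{1}{23}\right) = 7 - \frac{661}{23} = - \frac{500}{23} \approx -21.739$)
$Z = - \frac{8077}{4277}$ ($Z = -2 + \frac{\left(-1386 + 909\right) \frac{1}{-606 - 5}}{7} = -2 + \frac{\left(-477\right) \frac{1}{-611}}{7} = -2 + \frac{\left(-477\right) \left(- \frac{1}{611}\right)}{7} = -2 + \frac{1}{7} \cdot \frac{477}{611} = -2 + \frac{477}{4277} = - \frac{8077}{4277} \approx -1.8885$)
$\left(Z + f\right) + V = \left(- \frac{8077}{4277} - \frac{500}{23}\right) - 1211 = - \frac{2324271}{98371} - 1211 = - \frac{121451552}{98371}$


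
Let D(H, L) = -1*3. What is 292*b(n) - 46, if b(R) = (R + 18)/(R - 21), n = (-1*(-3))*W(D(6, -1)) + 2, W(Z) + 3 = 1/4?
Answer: -18738/109 ≈ -171.91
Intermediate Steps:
D(H, L) = -3
W(Z) = -11/4 (W(Z) = -3 + 1/4 = -3 + ¼ = -11/4)
n = -25/4 (n = -1*(-3)*(-11/4) + 2 = 3*(-11/4) + 2 = -33/4 + 2 = -25/4 ≈ -6.2500)
b(R) = (18 + R)/(-21 + R)
292*b(n) - 46 = 292*((18 - 25/4)/(-21 - 25/4)) - 46 = 292*((47/4)/(-109/4)) - 46 = 292*(-4/109*47/4) - 46 = 292*(-47/109) - 46 = -13724/109 - 46 = -18738/109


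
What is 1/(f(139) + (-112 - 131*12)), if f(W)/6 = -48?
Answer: -1/1972 ≈ -0.00050710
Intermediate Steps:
f(W) = -288 (f(W) = 6*(-48) = -288)
1/(f(139) + (-112 - 131*12)) = 1/(-288 + (-112 - 131*12)) = 1/(-288 + (-112 - 1572)) = 1/(-288 - 1684) = 1/(-1972) = -1/1972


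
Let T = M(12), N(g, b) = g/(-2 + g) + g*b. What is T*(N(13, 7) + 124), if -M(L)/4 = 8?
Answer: -76096/11 ≈ -6917.8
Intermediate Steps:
M(L) = -32 (M(L) = -4*8 = -32)
N(g, b) = b*g + g/(-2 + g) (N(g, b) = g/(-2 + g) + b*g = b*g + g/(-2 + g))
T = -32
T*(N(13, 7) + 124) = -32*(13*(1 - 2*7 + 7*13)/(-2 + 13) + 124) = -32*(13*(1 - 14 + 91)/11 + 124) = -32*(13*(1/11)*78 + 124) = -32*(1014/11 + 124) = -32*2378/11 = -76096/11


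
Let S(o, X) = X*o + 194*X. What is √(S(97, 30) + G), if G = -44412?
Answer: I*√35682 ≈ 188.9*I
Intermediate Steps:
S(o, X) = 194*X + X*o
√(S(97, 30) + G) = √(30*(194 + 97) - 44412) = √(30*291 - 44412) = √(8730 - 44412) = √(-35682) = I*√35682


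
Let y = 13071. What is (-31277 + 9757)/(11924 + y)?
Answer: -4304/4999 ≈ -0.86097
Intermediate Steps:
(-31277 + 9757)/(11924 + y) = (-31277 + 9757)/(11924 + 13071) = -21520/24995 = -21520*1/24995 = -4304/4999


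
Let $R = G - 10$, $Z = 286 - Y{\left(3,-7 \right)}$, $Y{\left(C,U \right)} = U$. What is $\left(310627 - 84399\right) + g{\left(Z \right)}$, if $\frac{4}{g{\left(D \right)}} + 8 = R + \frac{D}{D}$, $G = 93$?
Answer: $\frac{4298333}{19} \approx 2.2623 \cdot 10^{5}$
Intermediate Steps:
$Z = 293$ ($Z = 286 - -7 = 286 + 7 = 293$)
$R = 83$ ($R = 93 - 10 = 83$)
$g{\left(D \right)} = \frac{1}{19}$ ($g{\left(D \right)} = \frac{4}{-8 + \left(83 + \frac{D}{D}\right)} = \frac{4}{-8 + \left(83 + 1\right)} = \frac{4}{-8 + 84} = \frac{4}{76} = 4 \cdot \frac{1}{76} = \frac{1}{19}$)
$\left(310627 - 84399\right) + g{\left(Z \right)} = \left(310627 - 84399\right) + \frac{1}{19} = 226228 + \frac{1}{19} = \frac{4298333}{19}$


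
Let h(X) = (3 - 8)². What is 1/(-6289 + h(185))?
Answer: -1/6264 ≈ -0.00015964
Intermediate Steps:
h(X) = 25 (h(X) = (-5)² = 25)
1/(-6289 + h(185)) = 1/(-6289 + 25) = 1/(-6264) = -1/6264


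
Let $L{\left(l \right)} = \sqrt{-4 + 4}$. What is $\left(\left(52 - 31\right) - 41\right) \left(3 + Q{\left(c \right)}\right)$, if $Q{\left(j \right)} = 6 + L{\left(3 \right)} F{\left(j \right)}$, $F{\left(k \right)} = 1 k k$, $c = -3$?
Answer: $-180$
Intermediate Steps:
$L{\left(l \right)} = 0$ ($L{\left(l \right)} = \sqrt{0} = 0$)
$F{\left(k \right)} = k^{2}$ ($F{\left(k \right)} = k k = k^{2}$)
$Q{\left(j \right)} = 6$ ($Q{\left(j \right)} = 6 + 0 j^{2} = 6 + 0 = 6$)
$\left(\left(52 - 31\right) - 41\right) \left(3 + Q{\left(c \right)}\right) = \left(\left(52 - 31\right) - 41\right) \left(3 + 6\right) = \left(21 - 41\right) 9 = \left(-20\right) 9 = -180$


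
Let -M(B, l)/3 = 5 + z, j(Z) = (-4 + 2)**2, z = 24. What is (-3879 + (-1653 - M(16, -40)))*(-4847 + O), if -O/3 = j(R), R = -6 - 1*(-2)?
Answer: 26457255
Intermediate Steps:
R = -4 (R = -6 + 2 = -4)
j(Z) = 4 (j(Z) = (-2)**2 = 4)
O = -12 (O = -3*4 = -12)
M(B, l) = -87 (M(B, l) = -3*(5 + 24) = -3*29 = -87)
(-3879 + (-1653 - M(16, -40)))*(-4847 + O) = (-3879 + (-1653 - 1*(-87)))*(-4847 - 12) = (-3879 + (-1653 + 87))*(-4859) = (-3879 - 1566)*(-4859) = -5445*(-4859) = 26457255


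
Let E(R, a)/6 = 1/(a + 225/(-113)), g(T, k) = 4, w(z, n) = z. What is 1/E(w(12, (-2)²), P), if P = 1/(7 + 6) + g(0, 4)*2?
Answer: 1490/1469 ≈ 1.0143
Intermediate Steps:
P = 105/13 (P = 1/(7 + 6) + 4*2 = 1/13 + 8 = 105/13 ≈ 8.0769)
E(R, a) = 6/(-225/113 + a) (E(R, a) = 6/(a + 225/(-113)) = 6/(a + 225*(-1/113)) = 6/(a - 225/113) = 6/(-225/113 + a))
1/E(w(12, (-2)²), P) = 1/(678/(-225 + 113*(105/13))) = 1/(678/(-225 + 11865/13)) = 1/(678/(8940/13)) = 1/(678*(13/8940)) = 1/(1469/1490) = 1490/1469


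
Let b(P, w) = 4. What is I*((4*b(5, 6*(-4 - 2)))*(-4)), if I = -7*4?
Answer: 1792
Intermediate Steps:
I = -28
I*((4*b(5, 6*(-4 - 2)))*(-4)) = -28*4*4*(-4) = -448*(-4) = -28*(-64) = 1792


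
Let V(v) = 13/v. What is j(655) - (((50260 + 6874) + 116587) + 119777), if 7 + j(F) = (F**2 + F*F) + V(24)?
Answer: 13549093/24 ≈ 5.6455e+5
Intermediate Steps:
j(F) = -155/24 + 2*F**2 (j(F) = -7 + ((F**2 + F*F) + 13/24) = -7 + ((F**2 + F**2) + 13*(1/24)) = -7 + (2*F**2 + 13/24) = -7 + (13/24 + 2*F**2) = -155/24 + 2*F**2)
j(655) - (((50260 + 6874) + 116587) + 119777) = (-155/24 + 2*655**2) - (((50260 + 6874) + 116587) + 119777) = (-155/24 + 2*429025) - ((57134 + 116587) + 119777) = (-155/24 + 858050) - (173721 + 119777) = 20593045/24 - 1*293498 = 20593045/24 - 293498 = 13549093/24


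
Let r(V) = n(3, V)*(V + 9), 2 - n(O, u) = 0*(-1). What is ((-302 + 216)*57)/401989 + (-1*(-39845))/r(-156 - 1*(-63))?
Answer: -2288296463/9647736 ≈ -237.18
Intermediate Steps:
n(O, u) = 2 (n(O, u) = 2 - 0*(-1) = 2 - 1*0 = 2 + 0 = 2)
r(V) = 18 + 2*V (r(V) = 2*(V + 9) = 2*(9 + V) = 18 + 2*V)
((-302 + 216)*57)/401989 + (-1*(-39845))/r(-156 - 1*(-63)) = ((-302 + 216)*57)/401989 + (-1*(-39845))/(18 + 2*(-156 - 1*(-63))) = -86*57*(1/401989) + 39845/(18 + 2*(-156 + 63)) = -4902*1/401989 + 39845/(18 + 2*(-93)) = -4902/401989 + 39845/(18 - 186) = -4902/401989 + 39845/(-168) = -4902/401989 + 39845*(-1/168) = -4902/401989 - 39845/168 = -2288296463/9647736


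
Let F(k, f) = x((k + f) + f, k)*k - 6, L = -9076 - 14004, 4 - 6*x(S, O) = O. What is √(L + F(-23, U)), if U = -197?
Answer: I*√92758/2 ≈ 152.28*I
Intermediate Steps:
x(S, O) = ⅔ - O/6
L = -23080
F(k, f) = -6 + k*(⅔ - k/6) (F(k, f) = (⅔ - k/6)*k - 6 = k*(⅔ - k/6) - 6 = -6 + k*(⅔ - k/6))
√(L + F(-23, U)) = √(-23080 + (-6 - ⅙*(-23)*(-4 - 23))) = √(-23080 + (-6 - ⅙*(-23)*(-27))) = √(-23080 + (-6 - 207/2)) = √(-23080 - 219/2) = √(-46379/2) = I*√92758/2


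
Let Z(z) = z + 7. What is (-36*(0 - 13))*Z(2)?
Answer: 4212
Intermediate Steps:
Z(z) = 7 + z
(-36*(0 - 13))*Z(2) = (-36*(0 - 13))*(7 + 2) = -36*(-13)*9 = 468*9 = 4212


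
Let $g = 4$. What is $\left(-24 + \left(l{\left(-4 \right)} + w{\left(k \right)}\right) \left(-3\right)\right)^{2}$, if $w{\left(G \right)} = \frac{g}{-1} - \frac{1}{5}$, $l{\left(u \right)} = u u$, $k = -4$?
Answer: $\frac{88209}{25} \approx 3528.4$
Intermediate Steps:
$l{\left(u \right)} = u^{2}$
$w{\left(G \right)} = - \frac{21}{5}$ ($w{\left(G \right)} = \frac{4}{-1} - \frac{1}{5} = 4 \left(-1\right) - \frac{1}{5} = -4 - \frac{1}{5} = - \frac{21}{5}$)
$\left(-24 + \left(l{\left(-4 \right)} + w{\left(k \right)}\right) \left(-3\right)\right)^{2} = \left(-24 + \left(\left(-4\right)^{2} - \frac{21}{5}\right) \left(-3\right)\right)^{2} = \left(-24 + \left(16 - \frac{21}{5}\right) \left(-3\right)\right)^{2} = \left(-24 + \frac{59}{5} \left(-3\right)\right)^{2} = \left(-24 - \frac{177}{5}\right)^{2} = \left(- \frac{297}{5}\right)^{2} = \frac{88209}{25}$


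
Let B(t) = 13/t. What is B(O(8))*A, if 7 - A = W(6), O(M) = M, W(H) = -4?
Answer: 143/8 ≈ 17.875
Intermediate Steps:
A = 11 (A = 7 - 1*(-4) = 7 + 4 = 11)
B(O(8))*A = (13/8)*11 = 143/8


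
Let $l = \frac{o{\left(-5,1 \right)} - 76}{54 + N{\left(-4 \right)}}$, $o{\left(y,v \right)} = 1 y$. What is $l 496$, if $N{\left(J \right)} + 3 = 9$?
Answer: $- \frac{3348}{5} \approx -669.6$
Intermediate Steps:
$o{\left(y,v \right)} = y$
$N{\left(J \right)} = 6$ ($N{\left(J \right)} = -3 + 9 = 6$)
$l = - \frac{27}{20}$ ($l = \frac{-5 - 76}{54 + 6} = - \frac{81}{60} = \left(-81\right) \frac{1}{60} = - \frac{27}{20} \approx -1.35$)
$l 496 = \left(- \frac{27}{20}\right) 496 = - \frac{3348}{5}$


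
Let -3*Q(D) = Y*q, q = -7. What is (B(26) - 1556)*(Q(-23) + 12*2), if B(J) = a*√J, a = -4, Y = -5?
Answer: -57572/3 - 148*√26/3 ≈ -19442.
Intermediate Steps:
B(J) = -4*√J
Q(D) = -35/3 (Q(D) = -(-5)*(-7)/3 = -⅓*35 = -35/3)
(B(26) - 1556)*(Q(-23) + 12*2) = (-4*√26 - 1556)*(-35/3 + 12*2) = (-1556 - 4*√26)*(-35/3 + 24) = (-1556 - 4*√26)*(37/3) = -57572/3 - 148*√26/3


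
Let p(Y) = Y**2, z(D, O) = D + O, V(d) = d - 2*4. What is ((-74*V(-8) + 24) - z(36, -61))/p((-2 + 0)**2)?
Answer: 1233/16 ≈ 77.063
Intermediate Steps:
V(d) = -8 + d (V(d) = d - 8 = -8 + d)
((-74*V(-8) + 24) - z(36, -61))/p((-2 + 0)**2) = ((-74*(-8 - 8) + 24) - (36 - 61))/(((-2 + 0)**2)**2) = ((-74*(-16) + 24) - 1*(-25))/(((-2)**2)**2) = ((1184 + 24) + 25)/(4**2) = (1208 + 25)/16 = 1233*(1/16) = 1233/16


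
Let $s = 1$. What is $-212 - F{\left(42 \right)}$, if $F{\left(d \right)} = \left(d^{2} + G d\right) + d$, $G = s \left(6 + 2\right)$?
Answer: $-2354$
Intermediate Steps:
$G = 8$ ($G = 1 \left(6 + 2\right) = 1 \cdot 8 = 8$)
$F{\left(d \right)} = d^{2} + 9 d$ ($F{\left(d \right)} = \left(d^{2} + 8 d\right) + d = d^{2} + 9 d$)
$-212 - F{\left(42 \right)} = -212 - 42 \left(9 + 42\right) = -212 - 42 \cdot 51 = -212 - 2142 = -2354$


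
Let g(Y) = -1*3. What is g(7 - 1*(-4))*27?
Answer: -81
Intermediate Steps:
g(Y) = -3
g(7 - 1*(-4))*27 = -3*27 = -81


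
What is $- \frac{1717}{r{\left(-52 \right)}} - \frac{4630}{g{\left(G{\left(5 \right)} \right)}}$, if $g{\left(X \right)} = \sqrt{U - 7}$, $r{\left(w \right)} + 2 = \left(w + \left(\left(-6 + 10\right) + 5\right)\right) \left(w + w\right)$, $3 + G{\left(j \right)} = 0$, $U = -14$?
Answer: $- \frac{1717}{4470} + \frac{4630 i \sqrt{21}}{21} \approx -0.38412 + 1010.3 i$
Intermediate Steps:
$G{\left(j \right)} = -3$ ($G{\left(j \right)} = -3 + 0 = -3$)
$r{\left(w \right)} = -2 + 2 w \left(9 + w\right)$ ($r{\left(w \right)} = -2 + \left(w + \left(\left(-6 + 10\right) + 5\right)\right) \left(w + w\right) = -2 + \left(w + \left(4 + 5\right)\right) 2 w = -2 + \left(w + 9\right) 2 w = -2 + \left(9 + w\right) 2 w = -2 + 2 w \left(9 + w\right)$)
$g{\left(X \right)} = i \sqrt{21}$ ($g{\left(X \right)} = \sqrt{-14 - 7} = \sqrt{-21} = i \sqrt{21}$)
$- \frac{1717}{r{\left(-52 \right)}} - \frac{4630}{g{\left(G{\left(5 \right)} \right)}} = - \frac{1717}{-2 + 2 \left(-52\right)^{2} + 18 \left(-52\right)} - \frac{4630}{i \sqrt{21}} = - \frac{1717}{-2 + 2 \cdot 2704 - 936} - 4630 \left(- \frac{i \sqrt{21}}{21}\right) = - \frac{1717}{-2 + 5408 - 936} + \frac{4630 i \sqrt{21}}{21} = - \frac{1717}{4470} + \frac{4630 i \sqrt{21}}{21}$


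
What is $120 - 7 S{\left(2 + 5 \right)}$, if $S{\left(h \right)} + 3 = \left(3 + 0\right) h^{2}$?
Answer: $-888$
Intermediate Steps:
$S{\left(h \right)} = -3 + 3 h^{2}$ ($S{\left(h \right)} = -3 + \left(3 + 0\right) h^{2} = -3 + 3 h^{2}$)
$120 - 7 S{\left(2 + 5 \right)} = 120 - 7 \left(-3 + 3 \left(2 + 5\right)^{2}\right) = 120 - 7 \left(-3 + 3 \cdot 7^{2}\right) = 120 - 7 \left(-3 + 3 \cdot 49\right) = 120 - 7 \left(-3 + 147\right) = 120 - 1008 = -888$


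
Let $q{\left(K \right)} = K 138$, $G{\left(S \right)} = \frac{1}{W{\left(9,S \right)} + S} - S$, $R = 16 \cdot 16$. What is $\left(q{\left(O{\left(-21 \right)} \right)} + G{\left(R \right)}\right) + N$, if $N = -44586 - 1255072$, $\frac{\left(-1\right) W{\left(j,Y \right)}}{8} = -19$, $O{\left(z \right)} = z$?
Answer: $- \frac{531547295}{408} \approx -1.3028 \cdot 10^{6}$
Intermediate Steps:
$W{\left(j,Y \right)} = 152$ ($W{\left(j,Y \right)} = \left(-8\right) \left(-19\right) = 152$)
$N = -1299658$ ($N = -44586 - 1255072 = -1299658$)
$R = 256$
$G{\left(S \right)} = \frac{1}{152 + S} - S$
$q{\left(K \right)} = 138 K$
$\left(q{\left(O{\left(-21 \right)} \right)} + G{\left(R \right)}\right) + N = \left(138 \left(-21\right) + \frac{1 - 256^{2} - 38912}{152 + 256}\right) - 1299658 = \left(-2898 + \frac{1 - 65536 - 38912}{408}\right) - 1299658 = \left(-2898 + \frac{1}{408} \left(-104447\right)\right) - 1299658 = \left(-2898 - \frac{104447}{408}\right) - 1299658 = - \frac{1286831}{408} - 1299658 = - \frac{531547295}{408}$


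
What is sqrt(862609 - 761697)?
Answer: 4*sqrt(6307) ≈ 317.67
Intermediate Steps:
sqrt(862609 - 761697) = sqrt(100912) = 4*sqrt(6307)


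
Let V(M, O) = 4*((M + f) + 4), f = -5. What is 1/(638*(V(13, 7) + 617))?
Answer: 1/424270 ≈ 2.3570e-6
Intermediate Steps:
V(M, O) = -4 + 4*M (V(M, O) = 4*((M - 5) + 4) = 4*((-5 + M) + 4) = 4*(-1 + M) = -4 + 4*M)
1/(638*(V(13, 7) + 617)) = 1/(638*((-4 + 4*13) + 617)) = 1/(638*((-4 + 52) + 617)) = 1/(638*(48 + 617)) = 1/(638*665) = 1/424270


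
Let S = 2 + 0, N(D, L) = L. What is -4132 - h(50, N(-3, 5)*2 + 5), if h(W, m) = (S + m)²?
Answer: -4421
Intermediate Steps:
S = 2
h(W, m) = (2 + m)²
-4132 - h(50, N(-3, 5)*2 + 5) = -4132 - (2 + (5*2 + 5))² = -4132 - (2 + (10 + 5))² = -4132 - (2 + 15)² = -4132 - 1*17² = -4132 - 1*289 = -4132 - 289 = -4421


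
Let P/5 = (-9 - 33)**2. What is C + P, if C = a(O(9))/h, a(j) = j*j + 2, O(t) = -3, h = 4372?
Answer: 38561051/4372 ≈ 8820.0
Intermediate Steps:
a(j) = 2 + j**2 (a(j) = j**2 + 2 = 2 + j**2)
C = 11/4372 (C = (2 + (-3)**2)/4372 = (2 + 9)*(1/4372) = 11*(1/4372) = 11/4372 ≈ 0.0025160)
P = 8820 (P = 5*(-9 - 33)**2 = 5*(-42)**2 = 5*1764 = 8820)
C + P = 11/4372 + 8820 = 38561051/4372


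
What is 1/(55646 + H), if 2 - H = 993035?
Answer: -1/937387 ≈ -1.0668e-6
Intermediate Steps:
H = -993033 (H = 2 - 1*993035 = 2 - 993035 = -993033)
1/(55646 + H) = 1/(55646 - 993033) = 1/(-937387) = -1/937387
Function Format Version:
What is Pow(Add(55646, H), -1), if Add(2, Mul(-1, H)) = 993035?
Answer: Rational(-1, 937387) ≈ -1.0668e-6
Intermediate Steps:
H = -993033 (H = Add(2, Mul(-1, 993035)) = Add(2, -993035) = -993033)
Pow(Add(55646, H), -1) = Pow(Add(55646, -993033), -1) = Pow(-937387, -1) = Rational(-1, 937387)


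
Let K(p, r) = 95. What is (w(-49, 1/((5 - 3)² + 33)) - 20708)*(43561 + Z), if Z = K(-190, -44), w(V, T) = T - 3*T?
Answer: -33449139888/37 ≈ -9.0403e+8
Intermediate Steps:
w(V, T) = -2*T
Z = 95
(w(-49, 1/((5 - 3)² + 33)) - 20708)*(43561 + Z) = (-2/((5 - 3)² + 33) - 20708)*(43561 + 95) = (-2/(2² + 33) - 20708)*43656 = (-2/(4 + 33) - 20708)*43656 = (-2/37 - 20708)*43656 = -766198/37*43656 = -33449139888/37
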